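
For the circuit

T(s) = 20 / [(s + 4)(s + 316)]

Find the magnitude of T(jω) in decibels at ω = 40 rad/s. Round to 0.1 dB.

At s = jω = j40:
pole (s+4): 4 + j40 → |·| = √(4²+40²) = √1616 ≈ 40.2, ∠ = arctan(40/4) ≈ 84.29°
pole (s+316): 316 + j40 → |·| = √(316²+40²) = √101456 ≈ 318.52, ∠ = arctan(40/316) ≈ 7.21°
|T| = 20 / 12805 ≈ 0.0015619
Gain = 20 log₁₀(0.0015619) ≈ -56.13 dB

-56.1 dB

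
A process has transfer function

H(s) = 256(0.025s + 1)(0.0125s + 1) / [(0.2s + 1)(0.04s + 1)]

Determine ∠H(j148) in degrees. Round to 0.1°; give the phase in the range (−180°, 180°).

At ω = 148 rad/s:
zero (1 + j148·0.025) = 1 + j3.7 → |·| ≈ 3.8328, ∠ ≈ 74.88°
zero (1 + j148·0.0125) = 1 + j1.85 → |·| ≈ 2.103, ∠ ≈ 61.61°
pole (1 + j148·0.2) = 1 + j29.6 → |·| ≈ 29.617, ∠ ≈ 88.07°
pole (1 + j148·0.04) = 1 + j5.92 → |·| ≈ 6.0039, ∠ ≈ 80.41°
∠H = (74.88° + 61.61°) − (88.07° + 80.41°) = -31.99°

-32.0°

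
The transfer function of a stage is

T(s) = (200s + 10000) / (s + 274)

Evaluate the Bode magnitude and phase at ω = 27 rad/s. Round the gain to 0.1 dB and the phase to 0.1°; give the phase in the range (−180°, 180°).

Substitute s = j27:
Numerator: 200(j27) + 10000 = 10000 + j5400
Denominator: (j27) + 274 = 274 + j27
|N| = √(10000² + 5400²) ≈ 11365, ∠N ≈ 28.37°
|D| = √(274² + 27²) ≈ 275.33, ∠D ≈ 5.63°
|T| = 11365 / 275.33 ≈ 41.278
Gain = 20 log₁₀(41.278) ≈ 32.31 dB
∠T = 28.37° − 5.63° = 22.74°

32.3 dB, 22.7°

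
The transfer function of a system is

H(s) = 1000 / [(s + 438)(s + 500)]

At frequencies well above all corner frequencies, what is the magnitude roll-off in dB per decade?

Each pole contributes −20 dB/decade at high frequency; each zero contributes +20 dB/decade.
Net: 0 zero(s) − 2 pole(s) → -40 dB/decade.

-40 dB/decade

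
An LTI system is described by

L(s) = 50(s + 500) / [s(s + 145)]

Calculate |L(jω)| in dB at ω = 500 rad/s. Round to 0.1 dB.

-17.3 dB

At s = jω = j500:
zero (s+500): 500 + j500 → |·| = √(500²+500²) = √500000 ≈ 707.11, ∠ = arctan(500/500) ≈ 45.00°
pole (s+145): 145 + j500 → |·| = √(145²+500²) = √271025 ≈ 520.6, ∠ = arctan(500/145) ≈ 73.83°
pole at origin: |s| = 500, ∠ = 90.00° (in denominator)
|L| = 50 · 707.11 / 2.603e+05 ≈ 0.13583
Gain = 20 log₁₀(0.13583) ≈ -17.34 dB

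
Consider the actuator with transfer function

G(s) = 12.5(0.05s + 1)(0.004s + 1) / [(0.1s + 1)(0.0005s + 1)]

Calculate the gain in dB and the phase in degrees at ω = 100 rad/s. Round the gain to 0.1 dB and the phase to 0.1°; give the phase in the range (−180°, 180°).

16.7 dB, 13.3°

At ω = 100 rad/s:
zero (1 + j100·0.05) = 1 + j5 → |·| ≈ 5.099, ∠ ≈ 78.69°
zero (1 + j100·0.004) = 1 + j0.4 → |·| ≈ 1.077, ∠ ≈ 21.80°
pole (1 + j100·0.1) = 1 + j10 → |·| ≈ 10.05, ∠ ≈ 84.29°
pole (1 + j100·0.0005) = 1 + j0.05 → |·| ≈ 1.0012, ∠ ≈ 2.86°
|G| = 12.5 · 5.099 · 1.077 / (10.05 · 1.0012) ≈ 6.8222
Gain = 20 log₁₀(6.8222) ≈ 16.68 dB
∠G = (78.69° + 21.80°) − (84.29° + 2.86°) = 13.34°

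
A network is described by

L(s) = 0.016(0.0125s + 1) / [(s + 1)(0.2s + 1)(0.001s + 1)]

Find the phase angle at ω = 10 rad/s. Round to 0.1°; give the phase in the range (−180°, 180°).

-141.2°

At ω = 10 rad/s:
zero (1 + j10·0.0125) = 1 + j0.125 → |·| ≈ 1.0078, ∠ ≈ 7.13°
pole (1 + j10·1) = 1 + j10 → |·| ≈ 10.05, ∠ ≈ 84.29°
pole (1 + j10·0.2) = 1 + j2 → |·| ≈ 2.2361, ∠ ≈ 63.43°
pole (1 + j10·0.001) = 1 + j0.01 → |·| ≈ 1, ∠ ≈ 0.57°
∠L = (7.13°) − (84.29° + 63.43° + 0.57°) = -141.16°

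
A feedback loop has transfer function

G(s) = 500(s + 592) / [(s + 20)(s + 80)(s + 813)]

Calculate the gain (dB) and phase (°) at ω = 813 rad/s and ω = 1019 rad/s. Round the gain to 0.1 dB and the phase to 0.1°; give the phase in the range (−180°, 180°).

ω = 813: -63.6 dB, -164.0°; ω = 1019: -67.3 dB, -166.0°

At s = jω = j813:
zero (s+592): 592 + j813 → |·| = √(592²+813²) = √1011433 ≈ 1005.7, ∠ = arctan(813/592) ≈ 53.94°
pole (s+20): 20 + j813 → |·| = √(20²+813²) = √661369 ≈ 813.25, ∠ = arctan(813/20) ≈ 88.59°
pole (s+80): 80 + j813 → |·| = √(80²+813²) = √667369 ≈ 816.93, ∠ = arctan(813/80) ≈ 84.38°
pole (s+813): 813 + j813 → |·| = √(813²+813²) = √1321938 ≈ 1149.8, ∠ = arctan(813/813) ≈ 45.00°
|G| = 500 · 1005.7 / 7.6389e+08 ≈ 0.00065828
Gain = 20 log₁₀(0.00065828) ≈ -63.63 dB
∠G = 53.94° − 217.97° = -164.03°

At s = jω = j1019:
zero (s+592): 592 + j1019 → |·| = √(592²+1019²) = √1388825 ≈ 1178.5, ∠ = arctan(1019/592) ≈ 59.85°
pole (s+20): 20 + j1019 → |·| = √(20²+1019²) = √1038761 ≈ 1019.2, ∠ = arctan(1019/20) ≈ 88.88°
pole (s+80): 80 + j1019 → |·| = √(80²+1019²) = √1044761 ≈ 1022.1, ∠ = arctan(1019/80) ≈ 85.51°
pole (s+813): 813 + j1019 → |·| = √(813²+1019²) = √1699330 ≈ 1303.6, ∠ = arctan(1019/813) ≈ 51.42°
|G| = 500 · 1178.5 / 1.358e+09 ≈ 0.00043391
Gain = 20 log₁₀(0.00043391) ≈ -67.25 dB
∠G = 59.85° − 225.81° = -165.96°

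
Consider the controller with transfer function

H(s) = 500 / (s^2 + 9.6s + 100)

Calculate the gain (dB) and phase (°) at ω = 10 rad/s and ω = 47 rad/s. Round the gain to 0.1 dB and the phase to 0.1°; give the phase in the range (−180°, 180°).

ω = 10: 14.3 dB, -90.0°; ω = 47: -12.7 dB, -167.9°

At s = jω = j10:
quadratic: (j10)² + 9.6·j10 + 100 = 0 + j96 → |·| ≈ 96, ∠ ≈ 90.00°
|H| = 500 / 96 ≈ 5.2083
Gain = 20 log₁₀(5.2083) ≈ 14.33 dB
∠H = 0.00° − 90.00° = -90.00°

At s = jω = j47:
quadratic: (j47)² + 9.6·j47 + 100 = -2109 + j451.2 → |·| ≈ 2156.7, ∠ ≈ 167.92°
|H| = 500 / 2156.7 ≈ 0.23184
Gain = 20 log₁₀(0.23184) ≈ -12.70 dB
∠H = 0.00° − 167.92° = -167.92°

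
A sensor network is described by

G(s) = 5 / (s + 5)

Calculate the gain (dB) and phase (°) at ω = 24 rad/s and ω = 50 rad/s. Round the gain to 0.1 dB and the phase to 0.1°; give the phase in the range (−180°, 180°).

ω = 24: -13.8 dB, -78.2°; ω = 50: -20.0 dB, -84.3°

Substitute s = j24:
Numerator: 5 = 5 + j0
Denominator: (j24) + 5 = 5 + j24
|N| = √(5² + 0²) ≈ 5, ∠N ≈ 0.00°
|D| = √(5² + 24²) ≈ 24.515, ∠D ≈ 78.23°
|G| = 5 / 24.515 ≈ 0.20396
Gain = 20 log₁₀(0.20396) ≈ -13.81 dB
∠G = 0.00° − 78.23° = -78.23°

Substitute s = j50:
Numerator: 5 = 5 + j0
Denominator: (j50) + 5 = 5 + j50
|N| = √(5² + 0²) ≈ 5, ∠N ≈ 0.00°
|D| = √(5² + 50²) ≈ 50.249, ∠D ≈ 84.29°
|G| = 5 / 50.249 ≈ 0.099504
Gain = 20 log₁₀(0.099504) ≈ -20.04 dB
∠G = 0.00° − 84.29° = -84.29°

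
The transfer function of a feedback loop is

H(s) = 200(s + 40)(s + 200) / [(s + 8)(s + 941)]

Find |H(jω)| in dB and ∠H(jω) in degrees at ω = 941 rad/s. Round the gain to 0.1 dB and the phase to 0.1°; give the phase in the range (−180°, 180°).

43.2 dB, 31.1°

At s = jω = j941:
zero (s+40): 40 + j941 → |·| = √(40²+941²) = √887081 ≈ 941.85, ∠ = arctan(941/40) ≈ 87.57°
zero (s+200): 200 + j941 → |·| = √(200²+941²) = √925481 ≈ 962.02, ∠ = arctan(941/200) ≈ 78.00°
pole (s+8): 8 + j941 → |·| = √(8²+941²) = √885545 ≈ 941.03, ∠ = arctan(941/8) ≈ 89.51°
pole (s+941): 941 + j941 → |·| = √(941²+941²) = √1770962 ≈ 1330.8, ∠ = arctan(941/941) ≈ 45.00°
|H| = 200 · 9.0608e+05 / 1.2523e+06 ≈ 144.71
Gain = 20 log₁₀(144.71) ≈ 43.21 dB
∠H = 165.57° − 134.51° = 31.06°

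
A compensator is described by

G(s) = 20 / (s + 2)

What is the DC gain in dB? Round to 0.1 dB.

20.0 dB

G(0) = 20 / (2) = 10
20 log₁₀(10) ≈ 20.00 dB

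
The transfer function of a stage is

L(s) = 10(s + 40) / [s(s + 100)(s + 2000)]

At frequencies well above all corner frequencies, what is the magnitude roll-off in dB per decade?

-40 dB/decade

Each pole contributes −20 dB/decade at high frequency; each zero contributes +20 dB/decade.
Net: 1 zero(s) − 3 pole(s) → -40 dB/decade.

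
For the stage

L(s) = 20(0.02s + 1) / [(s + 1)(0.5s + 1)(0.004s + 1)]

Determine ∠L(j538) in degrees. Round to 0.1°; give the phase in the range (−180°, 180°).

-160.1°

At ω = 538 rad/s:
zero (1 + j538·0.02) = 1 + j10.76 → |·| ≈ 10.806, ∠ ≈ 84.69°
pole (1 + j538·1) = 1 + j538 → |·| ≈ 538, ∠ ≈ 89.89°
pole (1 + j538·0.5) = 1 + j269 → |·| ≈ 269, ∠ ≈ 89.79°
pole (1 + j538·0.004) = 1 + j2.152 → |·| ≈ 2.373, ∠ ≈ 65.08°
∠L = (84.69°) − (89.89° + 89.79° + 65.08°) = -160.07°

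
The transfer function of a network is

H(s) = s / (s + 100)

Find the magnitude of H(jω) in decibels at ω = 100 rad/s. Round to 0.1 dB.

-3.0 dB

At s = jω = j100:
zero at origin: s = j100 → |·| = 100, ∠ = 90.00°
pole (s+100): 100 + j100 → |·| = √(100²+100²) = √20000 ≈ 141.42, ∠ = arctan(100/100) ≈ 45.00°
|H| = 1 · 100 / 141.42 ≈ 0.70711
Gain = 20 log₁₀(0.70711) ≈ -3.01 dB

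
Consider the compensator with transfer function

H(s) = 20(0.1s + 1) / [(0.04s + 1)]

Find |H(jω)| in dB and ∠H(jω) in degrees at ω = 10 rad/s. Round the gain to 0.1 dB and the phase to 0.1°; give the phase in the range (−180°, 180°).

28.4 dB, 23.2°

At ω = 10 rad/s:
zero (1 + j10·0.1) = 1 + j1 → |·| ≈ 1.4142, ∠ ≈ 45.00°
pole (1 + j10·0.04) = 1 + j0.4 → |·| ≈ 1.077, ∠ ≈ 21.80°
|H| = 20 · 1.4142 / (1.077) ≈ 26.262
Gain = 20 log₁₀(26.262) ≈ 28.39 dB
∠H = (45.00°) − (21.80°) = 23.20°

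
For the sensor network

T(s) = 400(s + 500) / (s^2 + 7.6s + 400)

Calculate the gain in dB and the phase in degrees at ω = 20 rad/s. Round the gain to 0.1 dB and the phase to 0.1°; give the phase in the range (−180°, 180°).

At s = jω = j20:
zero (s+500): 500 + j20 → |·| = √(500²+20²) = √250400 ≈ 500.4, ∠ = arctan(20/500) ≈ 2.29°
quadratic: (j20)² + 7.6·j20 + 400 = 0 + j152 → |·| ≈ 152, ∠ ≈ 90.00°
|T| = 400 · 500.4 / 152 ≈ 1316.8
Gain = 20 log₁₀(1316.8) ≈ 62.39 dB
∠T = 2.29° − 90.00° = -87.71°

62.4 dB, -87.7°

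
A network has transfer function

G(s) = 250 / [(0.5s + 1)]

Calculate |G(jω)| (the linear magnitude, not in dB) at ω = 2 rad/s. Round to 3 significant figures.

At ω = 2 rad/s:
pole (1 + j2·0.5) = 1 + j1 → |·| ≈ 1.4142, ∠ ≈ 45.00°
|G| = 250 · 1 / (1.4142) ≈ 176.78

177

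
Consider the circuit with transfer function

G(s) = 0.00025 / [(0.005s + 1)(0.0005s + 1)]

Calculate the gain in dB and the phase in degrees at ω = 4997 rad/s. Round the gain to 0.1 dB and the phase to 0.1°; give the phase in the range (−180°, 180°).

At ω = 4997 rad/s:
pole (1 + j4997·0.005) = 1 + j24.985 → |·| ≈ 25.005, ∠ ≈ 87.71°
pole (1 + j4997·0.0005) = 1 + j2.4985 → |·| ≈ 2.6912, ∠ ≈ 68.19°
|G| = 0.00025 · 1 / (25.005 · 2.6912) ≈ 3.7151e-06
Gain = 20 log₁₀(3.7151e-06) ≈ -108.60 dB
∠G = (0°) − (87.71° + 68.19°) = -155.90°

-108.6 dB, -155.9°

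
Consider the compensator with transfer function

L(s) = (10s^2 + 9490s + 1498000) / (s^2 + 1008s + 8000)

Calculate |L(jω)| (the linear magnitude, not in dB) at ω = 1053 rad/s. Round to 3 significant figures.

9.06

Substitute s = j1053:
Numerator: 10(j1053)^2 + 9490(j1053) + 1498000 = -9590090 + j9992970
Denominator: (j1053)^2 + 1008(j1053) + 8000 = -1100809 + j1061424
|N| = √(9590090² + 9992970²) ≈ 1.385e+07, ∠N ≈ 133.82°
|D| = √(1100809² + 1061424²) ≈ 1.5292e+06, ∠D ≈ 136.04°
|L| = 1.385e+07 / 1.5292e+06 ≈ 9.057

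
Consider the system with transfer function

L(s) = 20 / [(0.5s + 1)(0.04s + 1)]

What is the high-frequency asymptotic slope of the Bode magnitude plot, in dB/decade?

Each pole contributes −20 dB/decade at high frequency; each zero contributes +20 dB/decade.
Net: 0 zero(s) − 2 pole(s) → -40 dB/decade.

-40 dB/decade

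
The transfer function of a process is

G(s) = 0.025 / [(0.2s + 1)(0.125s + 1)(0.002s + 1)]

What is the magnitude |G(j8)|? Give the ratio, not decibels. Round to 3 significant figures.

0.00937

At ω = 8 rad/s:
pole (1 + j8·0.2) = 1 + j1.6 → |·| ≈ 1.8868, ∠ ≈ 57.99°
pole (1 + j8·0.125) = 1 + j1 → |·| ≈ 1.4142, ∠ ≈ 45.00°
pole (1 + j8·0.002) = 1 + j0.016 → |·| ≈ 1.0001, ∠ ≈ 0.92°
|G| = 0.025 · 1 / (1.8868 · 1.4142 · 1.0001) ≈ 0.0093683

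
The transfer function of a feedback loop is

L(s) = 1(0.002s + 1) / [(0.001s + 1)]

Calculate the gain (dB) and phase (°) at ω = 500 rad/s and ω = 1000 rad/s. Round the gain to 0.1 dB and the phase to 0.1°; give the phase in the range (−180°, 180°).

At ω = 500 rad/s:
zero (1 + j500·0.002) = 1 + j1 → |·| ≈ 1.4142, ∠ ≈ 45.00°
pole (1 + j500·0.001) = 1 + j0.5 → |·| ≈ 1.118, ∠ ≈ 26.57°
|L| = 1 · 1.4142 / (1.118) ≈ 1.2649
Gain = 20 log₁₀(1.2649) ≈ 2.04 dB
∠L = (45.00°) − (26.57°) = 18.43°

At ω = 1000 rad/s:
zero (1 + j1000·0.002) = 1 + j2 → |·| ≈ 2.2361, ∠ ≈ 63.43°
pole (1 + j1000·0.001) = 1 + j1 → |·| ≈ 1.4142, ∠ ≈ 45.00°
|L| = 1 · 2.2361 / (1.4142) ≈ 1.5812
Gain = 20 log₁₀(1.5812) ≈ 3.98 dB
∠L = (63.43°) − (45.00°) = 18.43°

ω = 500: 2.0 dB, 18.4°; ω = 1000: 4.0 dB, 18.4°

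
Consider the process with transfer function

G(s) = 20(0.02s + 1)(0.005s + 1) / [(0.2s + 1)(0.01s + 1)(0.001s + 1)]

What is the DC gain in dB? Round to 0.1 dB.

G(0) = 20 · 1 / 1 = 20
20 log₁₀(20) ≈ 26.02 dB

26.0 dB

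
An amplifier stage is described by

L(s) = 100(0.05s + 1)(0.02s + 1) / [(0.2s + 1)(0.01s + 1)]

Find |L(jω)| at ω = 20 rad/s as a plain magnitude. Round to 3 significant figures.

At ω = 20 rad/s:
zero (1 + j20·0.05) = 1 + j1 → |·| ≈ 1.4142, ∠ ≈ 45.00°
zero (1 + j20·0.02) = 1 + j0.4 → |·| ≈ 1.077, ∠ ≈ 21.80°
pole (1 + j20·0.2) = 1 + j4 → |·| ≈ 4.1231, ∠ ≈ 75.96°
pole (1 + j20·0.01) = 1 + j0.2 → |·| ≈ 1.0198, ∠ ≈ 11.31°
|L| = 100 · 1.4142 · 1.077 / (4.1231 · 1.0198) ≈ 36.223

36.2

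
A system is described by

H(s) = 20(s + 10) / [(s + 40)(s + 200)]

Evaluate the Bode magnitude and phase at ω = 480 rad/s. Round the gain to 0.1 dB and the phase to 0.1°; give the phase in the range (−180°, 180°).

At s = jω = j480:
zero (s+10): 10 + j480 → |·| = √(10²+480²) = √230500 ≈ 480.1, ∠ = arctan(480/10) ≈ 88.81°
pole (s+40): 40 + j480 → |·| = √(40²+480²) = √232000 ≈ 481.66, ∠ = arctan(480/40) ≈ 85.24°
pole (s+200): 200 + j480 → |·| = √(200²+480²) = √270400 ≈ 520, ∠ = arctan(480/200) ≈ 67.38°
|H| = 20 · 480.1 / 2.5046e+05 ≈ 0.038337
Gain = 20 log₁₀(0.038337) ≈ -28.33 dB
∠H = 88.81° − 152.62° = -63.81°

-28.3 dB, -63.8°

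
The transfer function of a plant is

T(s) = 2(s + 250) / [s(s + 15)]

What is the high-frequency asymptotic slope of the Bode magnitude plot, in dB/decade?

Each pole contributes −20 dB/decade at high frequency; each zero contributes +20 dB/decade.
Net: 1 zero(s) − 2 pole(s) → -20 dB/decade.

-20 dB/decade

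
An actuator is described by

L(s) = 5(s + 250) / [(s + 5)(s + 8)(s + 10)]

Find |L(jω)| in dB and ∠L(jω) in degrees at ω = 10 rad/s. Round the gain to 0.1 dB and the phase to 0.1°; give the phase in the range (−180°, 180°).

-4.2 dB, -157.5°

At s = jω = j10:
zero (s+250): 250 + j10 → |·| = √(250²+10²) = √62600 ≈ 250.2, ∠ = arctan(10/250) ≈ 2.29°
pole (s+5): 5 + j10 → |·| = √(5²+10²) = √125 ≈ 11.18, ∠ = arctan(10/5) ≈ 63.43°
pole (s+8): 8 + j10 → |·| = √(8²+10²) = √164 ≈ 12.806, ∠ = arctan(10/8) ≈ 51.34°
pole (s+10): 10 + j10 → |·| = √(10²+10²) = √200 ≈ 14.142, ∠ = arctan(10/10) ≈ 45.00°
|L| = 5 · 250.2 / 2024.7 ≈ 0.61787
Gain = 20 log₁₀(0.61787) ≈ -4.18 dB
∠L = 2.29° − 159.77° = -157.48°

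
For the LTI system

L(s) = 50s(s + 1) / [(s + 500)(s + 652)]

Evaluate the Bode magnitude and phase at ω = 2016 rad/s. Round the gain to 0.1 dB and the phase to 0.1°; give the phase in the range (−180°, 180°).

33.3 dB, 31.8°

At s = jω = j2016:
zero (s+1): 1 + j2016 → |·| = √(1²+2016²) = √4064257 ≈ 2016, ∠ = arctan(2016/1) ≈ 89.97°
zero at origin: s = j2016 → |·| = 2016, ∠ = 90.00°
pole (s+500): 500 + j2016 → |·| = √(500²+2016²) = √4314256 ≈ 2077.1, ∠ = arctan(2016/500) ≈ 76.07°
pole (s+652): 652 + j2016 → |·| = √(652²+2016²) = √4489360 ≈ 2118.8, ∠ = arctan(2016/652) ≈ 72.08°
|L| = 50 · 4.0643e+06 / 4.401e+06 ≈ 46.175
Gain = 20 log₁₀(46.175) ≈ 33.29 dB
∠L = 179.97° − 148.15° = 31.82°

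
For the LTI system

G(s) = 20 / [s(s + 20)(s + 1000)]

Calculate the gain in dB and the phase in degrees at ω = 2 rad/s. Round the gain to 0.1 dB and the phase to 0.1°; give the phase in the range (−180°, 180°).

At s = jω = j2:
pole (s+20): 20 + j2 → |·| = √(20²+2²) = √404 ≈ 20.1, ∠ = arctan(2/20) ≈ 5.71°
pole (s+1000): 1000 + j2 → |·| = √(1000²+2²) = √1000004 ≈ 1000, ∠ = arctan(2/1000) ≈ 0.11°
pole at origin: |s| = 2, ∠ = 90.00° (in denominator)
|G| = 20 / 40200 ≈ 0.00049751
Gain = 20 log₁₀(0.00049751) ≈ -66.06 dB
∠G = 0.00° − 95.82° = -95.82°

-66.1 dB, -95.8°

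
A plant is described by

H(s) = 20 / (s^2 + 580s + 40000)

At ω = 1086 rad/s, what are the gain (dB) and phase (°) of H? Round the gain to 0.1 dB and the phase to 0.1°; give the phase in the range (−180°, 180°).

Substitute s = j1086:
Numerator: 20 = 20 + j0
Denominator: (j1086)^2 + 580(j1086) + 40000 = -1139396 + j629880
|N| = √(20² + 0²) ≈ 20, ∠N ≈ 0.00°
|D| = √(1139396² + 629880²) ≈ 1.3019e+06, ∠D ≈ 151.07°
|H| = 20 / 1.3019e+06 ≈ 1.5362e-05
Gain = 20 log₁₀(1.5362e-05) ≈ -96.27 dB
∠H = 0.00° − 151.07° = -151.07°

-96.3 dB, -151.1°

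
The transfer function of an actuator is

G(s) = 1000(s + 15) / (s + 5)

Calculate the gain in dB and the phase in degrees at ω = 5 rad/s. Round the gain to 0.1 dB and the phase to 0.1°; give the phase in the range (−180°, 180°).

At s = jω = j5:
zero (s+15): 15 + j5 → |·| = √(15²+5²) = √250 ≈ 15.811, ∠ = arctan(5/15) ≈ 18.43°
pole (s+5): 5 + j5 → |·| = √(5²+5²) = √50 ≈ 7.0711, ∠ = arctan(5/5) ≈ 45.00°
|G| = 1000 · 15.811 / 7.0711 ≈ 2236
Gain = 20 log₁₀(2236) ≈ 66.99 dB
∠G = 18.43° − 45.00° = -26.57°

67.0 dB, -26.6°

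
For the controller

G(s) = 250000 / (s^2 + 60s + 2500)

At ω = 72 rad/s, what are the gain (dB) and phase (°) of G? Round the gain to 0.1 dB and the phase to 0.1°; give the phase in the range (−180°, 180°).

33.8 dB, -121.9°

At s = jω = j72:
quadratic: (j72)² + 60·j72 + 2500 = -2684 + j4320 → |·| ≈ 5085.9, ∠ ≈ 121.85°
|G| = 250000 / 5085.9 ≈ 49.156
Gain = 20 log₁₀(49.156) ≈ 33.83 dB
∠G = 0.00° − 121.85° = -121.85°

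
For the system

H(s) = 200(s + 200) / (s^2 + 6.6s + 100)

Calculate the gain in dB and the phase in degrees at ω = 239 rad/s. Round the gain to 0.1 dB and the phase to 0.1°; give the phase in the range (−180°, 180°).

0.8 dB, -128.3°

At s = jω = j239:
zero (s+200): 200 + j239 → |·| = √(200²+239²) = √97121 ≈ 311.64, ∠ = arctan(239/200) ≈ 50.08°
quadratic: (j239)² + 6.6·j239 + 100 = -57021 + j1577.4 → |·| ≈ 57043, ∠ ≈ 178.42°
|H| = 200 · 311.64 / 57043 ≈ 1.0926
Gain = 20 log₁₀(1.0926) ≈ 0.77 dB
∠H = 50.08° − 178.42° = -128.34°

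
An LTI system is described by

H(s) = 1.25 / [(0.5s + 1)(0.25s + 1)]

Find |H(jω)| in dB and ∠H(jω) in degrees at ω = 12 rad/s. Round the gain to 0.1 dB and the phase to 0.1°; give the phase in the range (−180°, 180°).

-23.7 dB, -152.1°

At ω = 12 rad/s:
pole (1 + j12·0.5) = 1 + j6 → |·| ≈ 6.0828, ∠ ≈ 80.54°
pole (1 + j12·0.25) = 1 + j3 → |·| ≈ 3.1623, ∠ ≈ 71.57°
|H| = 1.25 · 1 / (6.0828 · 3.1623) ≈ 0.064984
Gain = 20 log₁₀(0.064984) ≈ -23.74 dB
∠H = (0°) − (80.54° + 71.57°) = -152.11°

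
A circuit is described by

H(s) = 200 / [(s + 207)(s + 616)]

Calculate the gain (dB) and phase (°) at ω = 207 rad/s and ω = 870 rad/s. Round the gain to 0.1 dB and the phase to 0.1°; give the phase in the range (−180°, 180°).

ω = 207: -59.6 dB, -63.6°; ω = 870: -73.6 dB, -131.3°

At s = jω = j207:
pole (s+207): 207 + j207 → |·| = √(207²+207²) = √85698 ≈ 292.74, ∠ = arctan(207/207) ≈ 45.00°
pole (s+616): 616 + j207 → |·| = √(616²+207²) = √422305 ≈ 649.85, ∠ = arctan(207/616) ≈ 18.57°
|H| = 200 / 1.9024e+05 ≈ 0.0010513
Gain = 20 log₁₀(0.0010513) ≈ -59.57 dB
∠H = 0.00° − 63.57° = -63.57°

At s = jω = j870:
pole (s+207): 207 + j870 → |·| = √(207²+870²) = √799749 ≈ 894.29, ∠ = arctan(870/207) ≈ 76.62°
pole (s+616): 616 + j870 → |·| = √(616²+870²) = √1136356 ≈ 1066, ∠ = arctan(870/616) ≈ 54.70°
|H| = 200 / 9.5331e+05 ≈ 0.0002098
Gain = 20 log₁₀(0.0002098) ≈ -73.56 dB
∠H = 0.00° − 131.32° = -131.32°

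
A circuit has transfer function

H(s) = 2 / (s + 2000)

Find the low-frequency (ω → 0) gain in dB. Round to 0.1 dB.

H(0) = 2 / 2000 = 0.001
20 log₁₀(0.001) ≈ -60.00 dB

-60.0 dB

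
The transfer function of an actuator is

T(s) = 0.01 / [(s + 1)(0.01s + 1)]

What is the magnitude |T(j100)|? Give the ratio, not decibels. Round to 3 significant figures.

At ω = 100 rad/s:
pole (1 + j100·1) = 1 + j100 → |·| ≈ 100, ∠ ≈ 89.43°
pole (1 + j100·0.01) = 1 + j1 → |·| ≈ 1.4142, ∠ ≈ 45.00°
|T| = 0.01 · 1 / (100 · 1.4142) ≈ 7.0711e-05

7.07e-05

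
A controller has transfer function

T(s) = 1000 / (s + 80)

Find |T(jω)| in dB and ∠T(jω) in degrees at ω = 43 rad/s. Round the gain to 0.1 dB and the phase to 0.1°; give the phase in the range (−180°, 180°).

20.8 dB, -28.3°

At s = jω = j43:
pole (s+80): 80 + j43 → |·| = √(80²+43²) = √8249 ≈ 90.824, ∠ = arctan(43/80) ≈ 28.26°
|T| = 1000 / 90.824 ≈ 11.01
Gain = 20 log₁₀(11.01) ≈ 20.84 dB
∠T = 0.00° − 28.26° = -28.26°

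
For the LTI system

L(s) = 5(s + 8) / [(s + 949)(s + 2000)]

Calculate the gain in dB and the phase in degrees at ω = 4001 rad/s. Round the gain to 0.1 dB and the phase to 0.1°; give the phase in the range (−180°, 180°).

-59.3 dB, -50.2°

At s = jω = j4001:
zero (s+8): 8 + j4001 → |·| = √(8²+4001²) = √16008065 ≈ 4001, ∠ = arctan(4001/8) ≈ 89.89°
pole (s+949): 949 + j4001 → |·| = √(949²+4001²) = √16908602 ≈ 4112, ∠ = arctan(4001/949) ≈ 76.66°
pole (s+2000): 2000 + j4001 → |·| = √(2000²+4001²) = √20008001 ≈ 4473, ∠ = arctan(4001/2000) ≈ 63.44°
|L| = 5 · 4001 / 1.8393e+07 ≈ 0.0010876
Gain = 20 log₁₀(0.0010876) ≈ -59.27 dB
∠L = 89.89° − 140.10° = -50.21°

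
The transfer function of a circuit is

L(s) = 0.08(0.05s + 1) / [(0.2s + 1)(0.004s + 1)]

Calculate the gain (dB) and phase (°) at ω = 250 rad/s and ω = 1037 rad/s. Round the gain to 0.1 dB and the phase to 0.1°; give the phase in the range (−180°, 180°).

ω = 250: -37.0 dB, -48.4°; ω = 1037: -46.6 dB, -77.3°

At ω = 250 rad/s:
zero (1 + j250·0.05) = 1 + j12.5 → |·| ≈ 12.54, ∠ ≈ 85.43°
pole (1 + j250·0.2) = 1 + j50 → |·| ≈ 50.01, ∠ ≈ 88.85°
pole (1 + j250·0.004) = 1 + j1 → |·| ≈ 1.4142, ∠ ≈ 45.00°
|L| = 0.08 · 12.54 / (50.01 · 1.4142) ≈ 0.014185
Gain = 20 log₁₀(0.014185) ≈ -36.96 dB
∠L = (85.43°) − (88.85° + 45.00°) = -48.42°

At ω = 1037 rad/s:
zero (1 + j1037·0.05) = 1 + j51.85 → |·| ≈ 51.86, ∠ ≈ 88.90°
pole (1 + j1037·0.2) = 1 + j207.4 → |·| ≈ 207.4, ∠ ≈ 89.72°
pole (1 + j1037·0.004) = 1 + j4.148 → |·| ≈ 4.2668, ∠ ≈ 76.45°
|L| = 0.08 · 51.86 / (207.4 · 4.2668) ≈ 0.0046883
Gain = 20 log₁₀(0.0046883) ≈ -46.58 dB
∠L = (88.90°) − (89.72° + 76.45°) = -77.27°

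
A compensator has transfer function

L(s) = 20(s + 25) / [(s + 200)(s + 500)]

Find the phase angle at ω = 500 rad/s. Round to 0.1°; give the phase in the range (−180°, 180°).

At s = jω = j500:
zero (s+25): 25 + j500 → |·| = √(25²+500²) = √250625 ≈ 500.62, ∠ = arctan(500/25) ≈ 87.14°
pole (s+200): 200 + j500 → |·| = √(200²+500²) = √290000 ≈ 538.52, ∠ = arctan(500/200) ≈ 68.20°
pole (s+500): 500 + j500 → |·| = √(500²+500²) = √500000 ≈ 707.11, ∠ = arctan(500/500) ≈ 45.00°
∠L = 87.14° − 113.20° = -26.06°

-26.1°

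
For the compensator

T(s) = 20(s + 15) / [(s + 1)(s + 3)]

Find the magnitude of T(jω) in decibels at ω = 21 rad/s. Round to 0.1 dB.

1.3 dB

At s = jω = j21:
zero (s+15): 15 + j21 → |·| = √(15²+21²) = √666 ≈ 25.807, ∠ = arctan(21/15) ≈ 54.46°
pole (s+1): 1 + j21 → |·| = √(1²+21²) = √442 ≈ 21.024, ∠ = arctan(21/1) ≈ 87.27°
pole (s+3): 3 + j21 → |·| = √(3²+21²) = √450 ≈ 21.213, ∠ = arctan(21/3) ≈ 81.87°
|T| = 20 · 25.807 / 445.98 ≈ 1.1573
Gain = 20 log₁₀(1.1573) ≈ 1.27 dB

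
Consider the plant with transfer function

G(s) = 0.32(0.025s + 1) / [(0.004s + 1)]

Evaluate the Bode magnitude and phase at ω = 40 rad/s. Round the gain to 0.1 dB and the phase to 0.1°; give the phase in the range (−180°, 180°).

-7.0 dB, 35.9°

At ω = 40 rad/s:
zero (1 + j40·0.025) = 1 + j1 → |·| ≈ 1.4142, ∠ ≈ 45.00°
pole (1 + j40·0.004) = 1 + j0.16 → |·| ≈ 1.0127, ∠ ≈ 9.09°
|G| = 0.32 · 1.4142 / (1.0127) ≈ 0.44687
Gain = 20 log₁₀(0.44687) ≈ -7.00 dB
∠G = (45.00°) − (9.09°) = 35.91°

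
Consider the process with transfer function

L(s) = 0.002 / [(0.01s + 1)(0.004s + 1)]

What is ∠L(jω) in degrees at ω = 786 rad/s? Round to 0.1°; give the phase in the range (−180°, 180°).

At ω = 786 rad/s:
pole (1 + j786·0.01) = 1 + j7.86 → |·| ≈ 7.9234, ∠ ≈ 82.75°
pole (1 + j786·0.004) = 1 + j3.144 → |·| ≈ 3.2992, ∠ ≈ 72.36°
∠L = (0°) − (82.75° + 72.36°) = -155.11°

-155.1°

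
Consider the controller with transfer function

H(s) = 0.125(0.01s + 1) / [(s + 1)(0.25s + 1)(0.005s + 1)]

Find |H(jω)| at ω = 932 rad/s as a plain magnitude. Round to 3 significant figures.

1.13e-06

At ω = 932 rad/s:
zero (1 + j932·0.01) = 1 + j9.32 → |·| ≈ 9.3735, ∠ ≈ 83.88°
pole (1 + j932·1) = 1 + j932 → |·| ≈ 932, ∠ ≈ 89.94°
pole (1 + j932·0.25) = 1 + j233 → |·| ≈ 233, ∠ ≈ 89.75°
pole (1 + j932·0.005) = 1 + j4.66 → |·| ≈ 4.7661, ∠ ≈ 77.89°
|H| = 0.125 · 9.3735 / (932 · 233 · 4.7661) ≈ 1.1321e-06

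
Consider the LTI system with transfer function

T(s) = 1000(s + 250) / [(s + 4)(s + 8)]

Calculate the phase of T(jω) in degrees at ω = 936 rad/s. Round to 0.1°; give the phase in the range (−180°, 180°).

-104.2°

At s = jω = j936:
zero (s+250): 250 + j936 → |·| = √(250²+936²) = √938596 ≈ 968.81, ∠ = arctan(936/250) ≈ 75.05°
pole (s+4): 4 + j936 → |·| = √(4²+936²) = √876112 ≈ 936.01, ∠ = arctan(936/4) ≈ 89.76°
pole (s+8): 8 + j936 → |·| = √(8²+936²) = √876160 ≈ 936.03, ∠ = arctan(936/8) ≈ 89.51°
∠T = 75.05° − 179.27° = -104.22°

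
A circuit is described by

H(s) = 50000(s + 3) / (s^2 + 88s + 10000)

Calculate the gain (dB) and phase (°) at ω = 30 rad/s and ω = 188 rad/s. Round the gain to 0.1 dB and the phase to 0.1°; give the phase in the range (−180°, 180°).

ω = 30: 44.0 dB, 68.1°; ω = 188: 49.8 dB, -57.8°

At s = jω = j30:
zero (s+3): 3 + j30 → |·| = √(3²+30²) = √909 ≈ 30.15, ∠ = arctan(30/3) ≈ 84.29°
quadratic: (j30)² + 88·j30 + 10000 = 9100 + j2640 → |·| ≈ 9475.2, ∠ ≈ 16.18°
|H| = 50000 · 30.15 / 9475.2 ≈ 159.1
Gain = 20 log₁₀(159.1) ≈ 44.03 dB
∠H = 84.29° − 16.18° = 68.11°

At s = jω = j188:
zero (s+3): 3 + j188 → |·| = √(3²+188²) = √35353 ≈ 188.02, ∠ = arctan(188/3) ≈ 89.09°
quadratic: (j188)² + 88·j188 + 10000 = -25344 + j16544 → |·| ≈ 30266, ∠ ≈ 146.86°
|H| = 50000 · 188.02 / 30266 ≈ 310.61
Gain = 20 log₁₀(310.61) ≈ 49.84 dB
∠H = 89.09° − 146.86° = -57.77°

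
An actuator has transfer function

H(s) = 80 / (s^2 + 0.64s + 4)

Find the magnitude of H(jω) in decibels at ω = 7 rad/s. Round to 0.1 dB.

5.0 dB

At s = jω = j7:
quadratic: (j7)² + 0.64·j7 + 4 = -45 + j4.48 → |·| ≈ 45.222, ∠ ≈ 174.31°
|H| = 80 / 45.222 ≈ 1.7691
Gain = 20 log₁₀(1.7691) ≈ 4.96 dB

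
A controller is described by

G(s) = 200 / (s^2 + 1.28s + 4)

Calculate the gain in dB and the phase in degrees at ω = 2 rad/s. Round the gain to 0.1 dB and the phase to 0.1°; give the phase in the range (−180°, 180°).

37.9 dB, -90.0°

At s = jω = j2:
quadratic: (j2)² + 1.28·j2 + 4 = 0 + j2.56 → |·| ≈ 2.56, ∠ ≈ 90.00°
|G| = 200 / 2.56 ≈ 78.125
Gain = 20 log₁₀(78.125) ≈ 37.86 dB
∠G = 0.00° − 90.00° = -90.00°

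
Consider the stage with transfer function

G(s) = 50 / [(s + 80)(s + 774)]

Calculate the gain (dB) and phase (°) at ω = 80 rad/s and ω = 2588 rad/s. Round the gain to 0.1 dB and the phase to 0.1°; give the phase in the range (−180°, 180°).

At s = jω = j80:
pole (s+80): 80 + j80 → |·| = √(80²+80²) = √12800 ≈ 113.14, ∠ = arctan(80/80) ≈ 45.00°
pole (s+774): 774 + j80 → |·| = √(774²+80²) = √605476 ≈ 778.12, ∠ = arctan(80/774) ≈ 5.90°
|G| = 50 / 88036 ≈ 0.00056795
Gain = 20 log₁₀(0.00056795) ≈ -64.91 dB
∠G = 0.00° − 50.90° = -50.90°

At s = jω = j2588:
pole (s+80): 80 + j2588 → |·| = √(80²+2588²) = √6704144 ≈ 2589.2, ∠ = arctan(2588/80) ≈ 88.23°
pole (s+774): 774 + j2588 → |·| = √(774²+2588²) = √7296820 ≈ 2701.3, ∠ = arctan(2588/774) ≈ 73.35°
|G| = 50 / 6.9942e+06 ≈ 7.1488e-06
Gain = 20 log₁₀(7.1488e-06) ≈ -102.92 dB
∠G = 0.00° − 161.58° = -161.58°

ω = 80: -64.9 dB, -50.9°; ω = 2588: -102.9 dB, -161.6°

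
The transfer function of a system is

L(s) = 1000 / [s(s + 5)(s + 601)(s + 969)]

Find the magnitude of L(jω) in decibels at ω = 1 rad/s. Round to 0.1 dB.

-69.5 dB

At s = jω = j1:
pole (s+5): 5 + j1 → |·| = √(5²+1²) = √26 ≈ 5.099, ∠ = arctan(1/5) ≈ 11.31°
pole (s+601): 601 + j1 → |·| = √(601²+1²) = √361202 ≈ 601, ∠ = arctan(1/601) ≈ 0.10°
pole (s+969): 969 + j1 → |·| = √(969²+1²) = √938962 ≈ 969, ∠ = arctan(1/969) ≈ 0.06°
pole at origin: |s| = 1, ∠ = 90.00° (in denominator)
|L| = 1000 / 2.9695e+06 ≈ 0.00033676
Gain = 20 log₁₀(0.00033676) ≈ -69.45 dB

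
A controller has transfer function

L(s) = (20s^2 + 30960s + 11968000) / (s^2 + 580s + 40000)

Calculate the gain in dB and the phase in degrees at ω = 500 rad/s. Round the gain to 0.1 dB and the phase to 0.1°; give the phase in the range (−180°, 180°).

Substitute s = j500:
Numerator: 20(j500)^2 + 30960(j500) + 11968000 = 6968000 + j15480000
Denominator: (j500)^2 + 580(j500) + 40000 = -210000 + j290000
|N| = √(6968000² + 15480000²) ≈ 1.6976e+07, ∠N ≈ 65.77°
|D| = √(210000² + 290000²) ≈ 3.5805e+05, ∠D ≈ 125.91°
|L| = 1.6976e+07 / 3.5805e+05 ≈ 47.412
Gain = 20 log₁₀(47.412) ≈ 33.52 dB
∠L = 65.77° − 125.91° = -60.14°

33.5 dB, -60.1°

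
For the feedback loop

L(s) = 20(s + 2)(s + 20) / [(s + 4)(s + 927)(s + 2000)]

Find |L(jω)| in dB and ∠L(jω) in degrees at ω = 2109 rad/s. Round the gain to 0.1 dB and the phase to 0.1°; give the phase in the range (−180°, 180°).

At s = jω = j2109:
zero (s+2): 2 + j2109 → |·| = √(2²+2109²) = √4447885 ≈ 2109, ∠ = arctan(2109/2) ≈ 89.95°
zero (s+20): 20 + j2109 → |·| = √(20²+2109²) = √4448281 ≈ 2109.1, ∠ = arctan(2109/20) ≈ 89.46°
pole (s+4): 4 + j2109 → |·| = √(4²+2109²) = √4447897 ≈ 2109, ∠ = arctan(2109/4) ≈ 89.89°
pole (s+927): 927 + j2109 → |·| = √(927²+2109²) = √5307210 ≈ 2303.7, ∠ = arctan(2109/927) ≈ 66.27°
pole (s+2000): 2000 + j2109 → |·| = √(2000²+2109²) = √8447881 ≈ 2906.5, ∠ = arctan(2109/2000) ≈ 46.52°
|L| = 20 · 4.4481e+06 / 1.4121e+10 ≈ 0.0063
Gain = 20 log₁₀(0.0063) ≈ -44.01 dB
∠L = 179.41° − 202.68° = -23.27°

-44.0 dB, -23.3°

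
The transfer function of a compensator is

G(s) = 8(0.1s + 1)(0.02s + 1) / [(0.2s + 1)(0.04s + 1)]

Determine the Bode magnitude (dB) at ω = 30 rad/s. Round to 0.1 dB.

At ω = 30 rad/s:
zero (1 + j30·0.1) = 1 + j3 → |·| ≈ 3.1623, ∠ ≈ 71.57°
zero (1 + j30·0.02) = 1 + j0.6 → |·| ≈ 1.1662, ∠ ≈ 30.96°
pole (1 + j30·0.2) = 1 + j6 → |·| ≈ 6.0828, ∠ ≈ 80.54°
pole (1 + j30·0.04) = 1 + j1.2 → |·| ≈ 1.562, ∠ ≈ 50.19°
|G| = 8 · 3.1623 · 1.1662 / (6.0828 · 1.562) ≈ 3.1051
Gain = 20 log₁₀(3.1051) ≈ 9.84 dB

9.8 dB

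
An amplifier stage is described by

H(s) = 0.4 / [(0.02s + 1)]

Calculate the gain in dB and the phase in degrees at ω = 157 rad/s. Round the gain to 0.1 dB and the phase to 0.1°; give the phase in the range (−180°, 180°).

At ω = 157 rad/s:
pole (1 + j157·0.02) = 1 + j3.14 → |·| ≈ 3.2954, ∠ ≈ 72.33°
|H| = 0.4 · 1 / (3.2954) ≈ 0.12138
Gain = 20 log₁₀(0.12138) ≈ -18.32 dB
∠H = (0°) − (72.33°) = -72.33°

-18.3 dB, -72.3°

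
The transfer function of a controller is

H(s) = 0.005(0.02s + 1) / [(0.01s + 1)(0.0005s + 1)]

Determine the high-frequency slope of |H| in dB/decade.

-20 dB/decade

Each pole contributes −20 dB/decade at high frequency; each zero contributes +20 dB/decade.
Net: 1 zero(s) − 2 pole(s) → -20 dB/decade.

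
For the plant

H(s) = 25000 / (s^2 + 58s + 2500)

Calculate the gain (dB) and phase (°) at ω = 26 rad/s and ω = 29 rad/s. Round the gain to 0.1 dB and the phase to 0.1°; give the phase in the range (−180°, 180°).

ω = 26: 20.5 dB, -39.6°; ω = 29: 20.5 dB, -45.4°

At s = jω = j26:
quadratic: (j26)² + 58·j26 + 2500 = 1824 + j1508 → |·| ≈ 2366.7, ∠ ≈ 39.58°
|H| = 25000 / 2366.7 ≈ 10.563
Gain = 20 log₁₀(10.563) ≈ 20.48 dB
∠H = 0.00° − 39.58° = -39.58°

At s = jω = j29:
quadratic: (j29)² + 58·j29 + 2500 = 1659 + j1682 → |·| ≈ 2362.5, ∠ ≈ 45.39°
|H| = 25000 / 2362.5 ≈ 10.582
Gain = 20 log₁₀(10.582) ≈ 20.49 dB
∠H = 0.00° − 45.39° = -45.39°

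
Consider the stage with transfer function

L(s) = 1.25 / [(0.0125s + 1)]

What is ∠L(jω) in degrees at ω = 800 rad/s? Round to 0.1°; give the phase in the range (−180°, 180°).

-84.3°

At ω = 800 rad/s:
pole (1 + j800·0.0125) = 1 + j10 → |·| ≈ 10.05, ∠ ≈ 84.29°
∠L = (0°) − (84.29°) = -84.29°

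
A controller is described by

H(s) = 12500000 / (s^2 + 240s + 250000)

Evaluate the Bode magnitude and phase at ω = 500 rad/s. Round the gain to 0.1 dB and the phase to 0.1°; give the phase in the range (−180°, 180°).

40.4 dB, -90.0°

At s = jω = j500:
quadratic: (j500)² + 240·j500 + 250000 = 0 + j120000 → |·| ≈ 1.2e+05, ∠ ≈ 90.00°
|H| = 12500000 / 1.2e+05 ≈ 104.17
Gain = 20 log₁₀(104.17) ≈ 40.35 dB
∠H = 0.00° − 90.00° = -90.00°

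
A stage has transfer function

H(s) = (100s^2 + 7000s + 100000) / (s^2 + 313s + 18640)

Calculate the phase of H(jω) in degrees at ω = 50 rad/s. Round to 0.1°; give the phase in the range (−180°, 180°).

69.1°

Substitute s = j50:
Numerator: 100(j50)^2 + 7000(j50) + 100000 = -150000 + j350000
Denominator: (j50)^2 + 313(j50) + 18640 = 16140 + j15650
|N| = √(150000² + 350000²) ≈ 3.8079e+05, ∠N ≈ 113.20°
|D| = √(16140² + 15650²) ≈ 22482, ∠D ≈ 44.12°
∠H = 113.20° − 44.12° = 69.08°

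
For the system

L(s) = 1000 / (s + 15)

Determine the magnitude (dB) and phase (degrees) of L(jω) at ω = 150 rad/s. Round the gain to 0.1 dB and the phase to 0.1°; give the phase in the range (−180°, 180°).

At s = jω = j150:
pole (s+15): 15 + j150 → |·| = √(15²+150²) = √22725 ≈ 150.75, ∠ = arctan(150/15) ≈ 84.29°
|L| = 1000 / 150.75 ≈ 6.6335
Gain = 20 log₁₀(6.6335) ≈ 16.43 dB
∠L = 0.00° − 84.29° = -84.29°

16.4 dB, -84.3°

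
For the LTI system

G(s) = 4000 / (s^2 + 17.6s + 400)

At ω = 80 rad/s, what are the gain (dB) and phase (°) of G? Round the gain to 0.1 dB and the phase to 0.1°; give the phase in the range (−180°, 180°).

-3.8 dB, -166.8°

At s = jω = j80:
quadratic: (j80)² + 17.6·j80 + 400 = -6000 + j1408 → |·| ≈ 6163, ∠ ≈ 166.79°
|G| = 4000 / 6163 ≈ 0.64903
Gain = 20 log₁₀(0.64903) ≈ -3.75 dB
∠G = 0.00° − 166.79° = -166.79°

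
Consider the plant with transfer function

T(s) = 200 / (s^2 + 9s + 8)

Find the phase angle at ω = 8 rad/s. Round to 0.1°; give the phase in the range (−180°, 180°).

Substitute s = j8:
Numerator: 200 = 200 + j0
Denominator: (j8)^2 + 9(j8) + 8 = -56 + j72
|N| = √(200² + 0²) ≈ 200, ∠N ≈ 0.00°
|D| = √(56² + 72²) ≈ 91.214, ∠D ≈ 127.87°
∠T = 0.00° − 127.87° = -127.87°

-127.9°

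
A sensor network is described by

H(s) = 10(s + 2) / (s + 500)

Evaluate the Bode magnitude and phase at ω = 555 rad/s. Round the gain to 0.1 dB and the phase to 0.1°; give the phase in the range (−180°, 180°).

17.4 dB, 41.8°

At s = jω = j555:
zero (s+2): 2 + j555 → |·| = √(2²+555²) = √308029 ≈ 555, ∠ = arctan(555/2) ≈ 89.79°
pole (s+500): 500 + j555 → |·| = √(500²+555²) = √558025 ≈ 747.01, ∠ = arctan(555/500) ≈ 47.98°
|H| = 10 · 555 / 747.01 ≈ 7.4296
Gain = 20 log₁₀(7.4296) ≈ 17.42 dB
∠H = 89.79° − 47.98° = 41.81°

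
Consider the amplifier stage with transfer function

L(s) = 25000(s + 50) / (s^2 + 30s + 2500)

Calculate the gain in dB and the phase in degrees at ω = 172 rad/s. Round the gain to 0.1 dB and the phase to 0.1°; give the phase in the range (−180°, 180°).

44.2 dB, -95.4°

At s = jω = j172:
zero (s+50): 50 + j172 → |·| = √(50²+172²) = √32084 ≈ 179.12, ∠ = arctan(172/50) ≈ 73.79°
quadratic: (j172)² + 30·j172 + 2500 = -27084 + j5160 → |·| ≈ 27571, ∠ ≈ 169.21°
|L| = 25000 · 179.12 / 27571 ≈ 162.42
Gain = 20 log₁₀(162.42) ≈ 44.21 dB
∠L = 73.79° − 169.21° = -95.42°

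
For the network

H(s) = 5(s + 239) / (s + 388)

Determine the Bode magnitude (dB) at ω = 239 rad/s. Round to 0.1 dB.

11.4 dB

At s = jω = j239:
zero (s+239): 239 + j239 → |·| = √(239²+239²) = √114242 ≈ 338, ∠ = arctan(239/239) ≈ 45.00°
pole (s+388): 388 + j239 → |·| = √(388²+239²) = √207665 ≈ 455.7, ∠ = arctan(239/388) ≈ 31.63°
|H| = 5 · 338 / 455.7 ≈ 3.7086
Gain = 20 log₁₀(3.7086) ≈ 11.38 dB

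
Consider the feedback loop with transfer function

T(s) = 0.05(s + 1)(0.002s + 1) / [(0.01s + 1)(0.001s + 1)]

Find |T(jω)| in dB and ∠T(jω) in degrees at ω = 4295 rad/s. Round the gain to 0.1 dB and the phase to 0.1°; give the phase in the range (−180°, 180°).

19.8 dB, 7.8°

At ω = 4295 rad/s:
zero (1 + j4295·1) = 1 + j4295 → |·| ≈ 4295, ∠ ≈ 89.99°
zero (1 + j4295·0.002) = 1 + j8.59 → |·| ≈ 8.648, ∠ ≈ 83.36°
pole (1 + j4295·0.01) = 1 + j42.95 → |·| ≈ 42.962, ∠ ≈ 88.67°
pole (1 + j4295·0.001) = 1 + j4.295 → |·| ≈ 4.4099, ∠ ≈ 76.89°
|T| = 0.05 · 4295 · 8.648 / (42.962 · 4.4099) ≈ 9.8025
Gain = 20 log₁₀(9.8025) ≈ 19.83 dB
∠T = (89.99° + 83.36°) − (88.67° + 76.89°) = 7.79°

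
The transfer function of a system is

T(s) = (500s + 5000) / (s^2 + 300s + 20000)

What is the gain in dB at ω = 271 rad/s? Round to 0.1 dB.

Substitute s = j271:
Numerator: 500(j271) + 5000 = 5000 + j135500
Denominator: (j271)^2 + 300(j271) + 20000 = -53441 + j81300
|N| = √(5000² + 135500²) ≈ 1.3559e+05, ∠N ≈ 87.89°
|D| = √(53441² + 81300²) ≈ 97291, ∠D ≈ 123.32°
|T| = 1.3559e+05 / 97291 ≈ 1.3937
Gain = 20 log₁₀(1.3937) ≈ 2.88 dB

2.9 dB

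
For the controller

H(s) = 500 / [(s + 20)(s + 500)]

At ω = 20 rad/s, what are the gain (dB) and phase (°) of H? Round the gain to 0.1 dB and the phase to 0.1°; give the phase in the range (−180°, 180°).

-29.0 dB, -47.3°

At s = jω = j20:
pole (s+20): 20 + j20 → |·| = √(20²+20²) = √800 ≈ 28.284, ∠ = arctan(20/20) ≈ 45.00°
pole (s+500): 500 + j20 → |·| = √(500²+20²) = √250400 ≈ 500.4, ∠ = arctan(20/500) ≈ 2.29°
|H| = 500 / 14153 ≈ 0.035328
Gain = 20 log₁₀(0.035328) ≈ -29.04 dB
∠H = 0.00° − 47.29° = -47.29°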